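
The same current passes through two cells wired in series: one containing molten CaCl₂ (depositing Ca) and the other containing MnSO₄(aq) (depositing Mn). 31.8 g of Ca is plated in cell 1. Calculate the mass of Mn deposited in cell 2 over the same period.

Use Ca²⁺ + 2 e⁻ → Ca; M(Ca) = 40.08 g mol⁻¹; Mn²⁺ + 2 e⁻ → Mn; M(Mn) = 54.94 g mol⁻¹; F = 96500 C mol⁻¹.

43.6 g

n(Ca) = 31.8 / 40.08 = 0.7934 mol.
Since Ca²⁺ + 2 e⁻ → Ca, n(e⁻) passed = 2 × 0.7934 = 1.587 mol.
Cells in series carry the same charge, so the same 1.587 mol of electrons passes through cell 2.
Mn²⁺ + 2 e⁻ → Mn, so n(Mn) = 1.587 / 2 = 0.7934 mol.
m(Mn) = 0.7934 × 54.94 = 43.6 g.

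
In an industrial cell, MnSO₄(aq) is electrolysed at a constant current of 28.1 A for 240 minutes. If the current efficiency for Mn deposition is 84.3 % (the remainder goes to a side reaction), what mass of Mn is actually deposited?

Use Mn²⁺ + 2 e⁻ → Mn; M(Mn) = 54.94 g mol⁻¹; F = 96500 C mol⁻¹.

97.1 g

Q = I·t = 28.10 × 14400 = 404600 C.
n(e⁻) = 404600/96500 = 4.193 mol; theoretically n(Mn) = 4.193/2 = 2.097 mol, m_theo = 115.2 g.
At 84.3 % efficiency, m_actual = 0.843 × 115.2 = 97.1 g.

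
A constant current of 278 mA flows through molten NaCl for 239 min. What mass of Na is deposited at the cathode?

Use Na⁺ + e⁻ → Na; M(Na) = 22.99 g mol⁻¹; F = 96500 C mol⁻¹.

0.950 g

Q = I·t = 0.2780 A × 14340 s = 3987 C.
n(e⁻) = Q/F = 3987 / 96500 = 0.04131 mol.
Na⁺ + e⁻ → Na, so n(Na) = n(e⁻)/1 = 0.04131 mol.
m = n·M = 0.04131 × 22.99 = 0.950 g.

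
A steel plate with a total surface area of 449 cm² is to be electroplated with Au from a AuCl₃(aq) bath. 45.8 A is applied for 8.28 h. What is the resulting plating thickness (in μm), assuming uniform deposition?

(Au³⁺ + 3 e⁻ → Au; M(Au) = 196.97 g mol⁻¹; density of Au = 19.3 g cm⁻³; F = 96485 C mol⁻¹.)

1070 μm

Q = I·t = 45.80 × 29808 = 1365000 C; n(e⁻) = 14.15 mol.
n(Au) = n(e⁻)/3 = 4.716 mol, so m = 4.716 × 196.97 = 929.0 g.
Volume = m/ρ = 929.0 / 19.3 = 48.13 cm³.
Thickness = V/A = 48.13 / 449 = 0.107 cm = 1070 μm.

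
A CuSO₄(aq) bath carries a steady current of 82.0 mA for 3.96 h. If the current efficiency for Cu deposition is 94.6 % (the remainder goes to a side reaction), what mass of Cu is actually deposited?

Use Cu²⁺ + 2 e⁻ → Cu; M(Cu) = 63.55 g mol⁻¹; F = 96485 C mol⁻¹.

0.364 g

Q = I·t = 0.08200 × 14256 = 1169 C.
n(e⁻) = 1169/96485 = 0.01212 mol; theoretically n(Cu) = 0.01212/2 = 0.006058 mol, m_theo = 0.3850 g.
At 94.6 % efficiency, m_actual = 0.946 × 0.3850 = 0.364 g.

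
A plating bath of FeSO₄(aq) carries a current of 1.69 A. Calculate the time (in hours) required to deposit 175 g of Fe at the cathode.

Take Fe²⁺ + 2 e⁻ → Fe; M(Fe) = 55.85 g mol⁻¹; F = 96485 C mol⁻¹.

n(Fe) = m/M = 175 / 55.85 = 3.133 mol.
Each Fe atom requires 2 electrons, so n(e⁻) = 2 × 3.133 = 6.267 mol.
Q = n(e⁻)·F = 6.267 × 96485 = 604700 C.
t = Q/I = 604700 / 1.690 A = 357800 s = 99.4 h.

99.4 h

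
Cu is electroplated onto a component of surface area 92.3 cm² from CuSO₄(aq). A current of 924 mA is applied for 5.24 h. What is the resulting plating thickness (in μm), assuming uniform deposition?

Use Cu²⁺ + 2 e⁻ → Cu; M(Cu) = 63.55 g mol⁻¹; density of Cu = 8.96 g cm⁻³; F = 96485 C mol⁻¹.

69.4 μm

Q = I·t = 0.9240 × 18864 = 17430 C; n(e⁻) = 0.1807 mol.
n(Cu) = n(e⁻)/2 = 0.09033 mol, so m = 0.09033 × 63.55 = 5.740 g.
Volume = m/ρ = 5.740 / 8.96 = 0.6407 cm³.
Thickness = V/A = 0.6407 / 92.3 = 0.00694 cm = 69.4 μm.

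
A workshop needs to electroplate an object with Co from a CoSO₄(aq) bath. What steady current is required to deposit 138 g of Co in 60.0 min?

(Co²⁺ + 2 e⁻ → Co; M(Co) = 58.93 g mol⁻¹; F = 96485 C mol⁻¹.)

126 A

n(Co) = 138 / 58.93 = 2.342 mol.
n(e⁻) = 2 × 2.342 = 4.684 mol.
Q = n(e⁻)·F = 4.684 × 96485 = 451900 C.
I = Q/t = 451900 / 3600.0 s = 126 A.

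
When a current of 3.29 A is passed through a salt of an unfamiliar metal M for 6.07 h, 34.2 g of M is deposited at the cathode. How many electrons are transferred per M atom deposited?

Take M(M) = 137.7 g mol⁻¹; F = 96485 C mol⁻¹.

3

Q = I·t = 3.290 A × 21852 s = 71890 C, so n(e⁻) = 71890/96485 = 0.7451 mol.
n(M) deposited = 34.2 / 137.7 = 0.2484 mol.
Electrons per atom = n(e⁻)/n(M) = 0.7451 / 0.2484 = 3.00 ≈ 3, so the ion is M³⁺.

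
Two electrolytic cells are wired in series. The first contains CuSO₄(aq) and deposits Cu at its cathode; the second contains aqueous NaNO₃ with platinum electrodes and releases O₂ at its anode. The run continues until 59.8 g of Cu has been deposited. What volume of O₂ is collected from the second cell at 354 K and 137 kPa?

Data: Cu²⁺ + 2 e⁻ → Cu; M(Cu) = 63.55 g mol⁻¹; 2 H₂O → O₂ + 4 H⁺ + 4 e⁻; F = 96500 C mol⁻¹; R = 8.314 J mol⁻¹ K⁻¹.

10.1 L

n(Cu) = 59.8 / 63.55 = 0.9410 mol, so n(e⁻) = 2 × 0.9410 = 1.882 mol.
The cells are in series, so the same 1.882 mol of electrons passes through the second cell.
2 H₂O → O₂ + 4 H⁺ + 4 e⁻ — 4 mol e⁻ per mol O₂, so n(O₂) = 1.882/4 = 0.4705 mol.
V = nRT/P = (0.4705 × 8.314 × 354) / (137 × 10³) = 0.0101 m³ = 10.1 L.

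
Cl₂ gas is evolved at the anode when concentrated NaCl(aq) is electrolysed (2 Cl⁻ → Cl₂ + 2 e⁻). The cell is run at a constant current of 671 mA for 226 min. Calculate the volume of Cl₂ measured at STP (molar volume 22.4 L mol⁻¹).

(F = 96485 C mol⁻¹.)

1.06 L

Q = I·t = 0.6710 A × 13560 s = 9099 C.
n(e⁻) = Q/F = 9099 / 96485 = 0.09430 mol.
2 electrons are transferred per Cl₂ molecule, so n(Cl₂) = 0.09430 / 2 = 0.04715 mol.
V = n × V_m = 0.04715 × 22.4 = 1.06 L.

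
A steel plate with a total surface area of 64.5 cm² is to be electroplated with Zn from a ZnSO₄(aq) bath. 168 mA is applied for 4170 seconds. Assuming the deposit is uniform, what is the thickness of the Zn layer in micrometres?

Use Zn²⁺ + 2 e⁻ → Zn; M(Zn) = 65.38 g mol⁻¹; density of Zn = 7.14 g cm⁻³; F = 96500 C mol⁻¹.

Q = I·t = 0.1680 × 4170.0 = 700.6 C; n(e⁻) = 0.007260 mol.
n(Zn) = n(e⁻)/2 = 0.003630 mol, so m = 0.003630 × 65.38 = 0.2373 g.
Volume = m/ρ = 0.2373 / 7.14 = 0.03324 cm³.
Thickness = V/A = 0.03324 / 64.5 = 5.15 × 10⁻⁴ cm = 5.15 μm.

5.15 μm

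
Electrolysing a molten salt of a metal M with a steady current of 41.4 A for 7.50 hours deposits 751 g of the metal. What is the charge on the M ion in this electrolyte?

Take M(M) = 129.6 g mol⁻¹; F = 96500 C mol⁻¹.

Q = I·t = 41.40 A × 27000 s = 1118000 C, so n(e⁻) = 1118000/96500 = 11.58 mol.
n(M) deposited = 751 / 129.6 = 5.795 mol.
Electrons per atom = n(e⁻)/n(M) = 11.58 / 5.795 = 2.00 ≈ 2, so the ion is M²⁺.

+2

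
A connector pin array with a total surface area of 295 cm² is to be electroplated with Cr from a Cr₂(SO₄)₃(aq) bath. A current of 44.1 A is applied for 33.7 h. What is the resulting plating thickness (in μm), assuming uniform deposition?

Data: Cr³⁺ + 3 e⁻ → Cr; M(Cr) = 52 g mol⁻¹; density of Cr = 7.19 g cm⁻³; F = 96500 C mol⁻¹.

Q = I·t = 44.10 × 121320 = 5350000 C; n(e⁻) = 55.44 mol.
n(Cr) = n(e⁻)/3 = 18.48 mol, so m = 18.48 × 52 = 961.0 g.
Volume = m/ρ = 961.0 / 7.19 = 133.7 cm³.
Thickness = V/A = 133.7 / 295 = 0.453 cm = 4530 μm.

4530 μm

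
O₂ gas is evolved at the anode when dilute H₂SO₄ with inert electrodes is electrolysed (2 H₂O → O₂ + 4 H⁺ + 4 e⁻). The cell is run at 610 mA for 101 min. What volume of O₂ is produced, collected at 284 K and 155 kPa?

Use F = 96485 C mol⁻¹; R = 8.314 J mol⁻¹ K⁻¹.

0.146 L

Q = I·t = 0.6100 A × 6060.0 s = 3697 C.
n(e⁻) = Q/F = 3697 / 96485 = 0.03831 mol.
4 electrons are transferred per O₂ molecule, so n(O₂) = 0.03831 / 4 = 0.009578 mol.
V = nRT/P = (0.009578 × 8.314 × 284) / (155 × 10³ Pa) = 1.46 × 10⁻⁴ m³ = 0.146 L.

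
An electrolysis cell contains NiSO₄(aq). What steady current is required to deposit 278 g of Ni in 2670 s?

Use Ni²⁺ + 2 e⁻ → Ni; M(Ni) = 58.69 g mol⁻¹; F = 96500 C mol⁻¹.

n(Ni) = 278 / 58.69 = 4.737 mol.
n(e⁻) = 2 × 4.737 = 9.474 mol.
Q = n(e⁻)·F = 9.474 × 96500 = 914200 C.
I = Q/t = 914200 / 2670.0 s = 342 A.

342 A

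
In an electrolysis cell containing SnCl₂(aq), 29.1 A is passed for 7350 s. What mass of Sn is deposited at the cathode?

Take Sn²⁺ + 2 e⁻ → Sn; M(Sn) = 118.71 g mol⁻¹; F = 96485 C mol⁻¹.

132 g

Q = I·t = 29.10 A × 7350.0 s = 213900 C.
n(e⁻) = Q/F = 213900 / 96485 = 2.217 mol.
Sn²⁺ + 2 e⁻ → Sn, so n(Sn) = n(e⁻)/2 = 1.108 mol.
m = n·M = 1.108 × 118.71 = 132 g.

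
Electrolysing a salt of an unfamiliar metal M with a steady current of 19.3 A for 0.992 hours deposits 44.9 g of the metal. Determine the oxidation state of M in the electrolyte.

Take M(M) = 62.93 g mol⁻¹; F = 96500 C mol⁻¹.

Q = I·t = 19.30 A × 3571.2 s = 68920 C, so n(e⁻) = 68920/96500 = 0.7142 mol.
n(M) deposited = 44.9 / 62.93 = 0.7135 mol.
Electrons per atom = n(e⁻)/n(M) = 0.7142 / 0.7135 = 1.00 ≈ 1, so the ion is M⁺.

+1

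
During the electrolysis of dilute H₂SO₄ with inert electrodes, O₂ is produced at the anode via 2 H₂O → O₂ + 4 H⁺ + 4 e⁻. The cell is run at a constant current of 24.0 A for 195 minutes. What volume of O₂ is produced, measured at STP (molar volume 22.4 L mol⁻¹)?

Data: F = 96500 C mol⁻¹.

16.3 L

Q = I·t = 24.00 A × 11700 s = 280800 C.
n(e⁻) = Q/F = 280800 / 96500 = 2.910 mol.
4 electrons are transferred per O₂ molecule, so n(O₂) = 2.910 / 4 = 0.7275 mol.
V = n × V_m = 0.7275 × 22.4 = 16.3 L.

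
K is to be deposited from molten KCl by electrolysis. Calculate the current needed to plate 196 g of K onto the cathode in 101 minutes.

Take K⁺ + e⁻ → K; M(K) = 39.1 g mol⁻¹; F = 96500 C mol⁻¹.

79.8 A

n(K) = 196 / 39.1 = 5.013 mol.
n(e⁻) = 1 × 5.013 = 5.013 mol.
Q = n(e⁻)·F = 5.013 × 96500 = 483700 C.
I = Q/t = 483700 / 6060.0 s = 79.8 A.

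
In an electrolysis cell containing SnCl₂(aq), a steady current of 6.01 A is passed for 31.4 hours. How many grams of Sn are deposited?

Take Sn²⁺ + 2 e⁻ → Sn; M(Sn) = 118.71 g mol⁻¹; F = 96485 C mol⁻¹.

Q = I·t = 6.010 A × 113040 s = 679400 C.
n(e⁻) = Q/F = 679400 / 96485 = 7.041 mol.
Sn²⁺ + 2 e⁻ → Sn, so n(Sn) = n(e⁻)/2 = 3.521 mol.
m = n·M = 3.521 × 118.71 = 418 g.

418 g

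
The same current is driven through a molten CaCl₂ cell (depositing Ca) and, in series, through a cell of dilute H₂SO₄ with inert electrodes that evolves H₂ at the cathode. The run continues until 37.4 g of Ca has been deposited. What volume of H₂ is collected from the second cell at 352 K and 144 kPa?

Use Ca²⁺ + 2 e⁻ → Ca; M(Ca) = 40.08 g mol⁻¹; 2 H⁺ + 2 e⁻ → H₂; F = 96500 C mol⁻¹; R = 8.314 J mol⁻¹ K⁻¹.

n(Ca) = 37.4 / 40.08 = 0.9331 mol, so n(e⁻) = 2 × 0.9331 = 1.866 mol.
The cells are in series, so the same 1.866 mol of electrons passes through the second cell.
2 H⁺ + 2 e⁻ → H₂ — 2 mol e⁻ per mol H₂, so n(H₂) = 1.866/2 = 0.9331 mol.
V = nRT/P = (0.9331 × 8.314 × 352) / (144 × 10³) = 0.0190 m³ = 19.0 L.

19.0 L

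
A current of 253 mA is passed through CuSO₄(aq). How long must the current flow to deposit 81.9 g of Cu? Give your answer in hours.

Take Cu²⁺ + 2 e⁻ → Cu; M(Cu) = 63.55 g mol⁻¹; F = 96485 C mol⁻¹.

273 h

n(Cu) = m/M = 81.9 / 63.55 = 1.289 mol.
Each Cu atom requires 2 electrons, so n(e⁻) = 2 × 1.289 = 2.577 mol.
Q = n(e⁻)·F = 2.577 × 96485 = 248700 C.
t = Q/I = 248700 / 0.2530 A = 983000 s = 273 h.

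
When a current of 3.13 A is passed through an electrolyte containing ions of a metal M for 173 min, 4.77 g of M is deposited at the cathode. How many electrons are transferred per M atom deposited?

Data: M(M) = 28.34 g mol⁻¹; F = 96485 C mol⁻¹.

Q = I·t = 3.130 A × 10380 s = 32490 C, so n(e⁻) = 32490/96485 = 0.3367 mol.
n(M) deposited = 4.77 / 28.34 = 0.1683 mol.
Electrons per atom = n(e⁻)/n(M) = 0.3367 / 0.1683 = 2.00 ≈ 2, so the ion is M²⁺.

2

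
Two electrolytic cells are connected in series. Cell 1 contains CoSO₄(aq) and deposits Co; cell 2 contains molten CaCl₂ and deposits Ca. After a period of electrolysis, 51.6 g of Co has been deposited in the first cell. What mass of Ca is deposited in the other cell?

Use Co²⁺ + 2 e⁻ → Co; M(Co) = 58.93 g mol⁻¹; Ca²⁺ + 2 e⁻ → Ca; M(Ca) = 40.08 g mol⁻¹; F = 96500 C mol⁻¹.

n(Co) = 51.6 / 58.93 = 0.8756 mol.
Since Co²⁺ + 2 e⁻ → Co, n(e⁻) passed = 2 × 0.8756 = 1.751 mol.
Cells in series carry the same charge, so the same 1.751 mol of electrons passes through cell 2.
Ca²⁺ + 2 e⁻ → Ca, so n(Ca) = 1.751 / 2 = 0.8756 mol.
m(Ca) = 0.8756 × 40.08 = 35.1 g.

35.1 g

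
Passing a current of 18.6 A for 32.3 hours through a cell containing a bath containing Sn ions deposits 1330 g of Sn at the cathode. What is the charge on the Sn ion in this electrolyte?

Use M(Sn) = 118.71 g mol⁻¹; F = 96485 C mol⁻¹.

Q = I·t = 18.60 A × 116280 s = 2163000 C, so n(e⁻) = 2163000/96485 = 22.42 mol.
n(Sn) deposited = 1330 / 118.71 = 11.20 mol.
Electrons per atom = n(e⁻)/n(Sn) = 22.42 / 11.20 = 2.00 ≈ 2, so the ion is Sn²⁺.

+2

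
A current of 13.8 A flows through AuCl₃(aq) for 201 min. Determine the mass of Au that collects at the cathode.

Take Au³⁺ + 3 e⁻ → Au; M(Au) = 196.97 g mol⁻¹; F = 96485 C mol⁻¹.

Q = I·t = 13.80 A × 12060 s = 166400 C.
n(e⁻) = Q/F = 166400 / 96485 = 1.725 mol.
Au³⁺ + 3 e⁻ → Au, so n(Au) = n(e⁻)/3 = 0.5750 mol.
m = n·M = 0.5750 × 196.97 = 113 g.

113 g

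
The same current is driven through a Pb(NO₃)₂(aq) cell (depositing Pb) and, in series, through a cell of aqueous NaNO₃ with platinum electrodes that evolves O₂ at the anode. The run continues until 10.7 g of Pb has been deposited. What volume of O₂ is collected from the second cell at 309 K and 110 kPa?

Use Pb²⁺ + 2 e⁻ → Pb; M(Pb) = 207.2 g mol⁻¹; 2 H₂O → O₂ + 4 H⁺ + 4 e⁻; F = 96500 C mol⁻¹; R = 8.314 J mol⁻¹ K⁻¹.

0.603 L

n(Pb) = 10.7 / 207.2 = 0.05164 mol, so n(e⁻) = 2 × 0.05164 = 0.1033 mol.
The cells are in series, so the same 0.1033 mol of electrons passes through the second cell.
2 H₂O → O₂ + 4 H⁺ + 4 e⁻ — 4 mol e⁻ per mol O₂, so n(O₂) = 0.1033/4 = 0.02582 mol.
V = nRT/P = (0.02582 × 8.314 × 309) / (110 × 10³) = 6.03 × 10⁻⁴ m³ = 0.603 L.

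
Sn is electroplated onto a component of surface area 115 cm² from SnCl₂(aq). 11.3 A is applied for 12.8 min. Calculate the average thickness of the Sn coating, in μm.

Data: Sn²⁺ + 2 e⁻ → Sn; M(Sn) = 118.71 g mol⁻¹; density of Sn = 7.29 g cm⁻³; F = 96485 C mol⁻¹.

Q = I·t = 11.30 × 768.00 = 8678 C; n(e⁻) = 0.08995 mol.
n(Sn) = n(e⁻)/2 = 0.04497 mol, so m = 0.04497 × 118.71 = 5.339 g.
Volume = m/ρ = 5.339 / 7.29 = 0.7323 cm³.
Thickness = V/A = 0.7323 / 115 = 0.00637 cm = 63.7 μm.

63.7 μm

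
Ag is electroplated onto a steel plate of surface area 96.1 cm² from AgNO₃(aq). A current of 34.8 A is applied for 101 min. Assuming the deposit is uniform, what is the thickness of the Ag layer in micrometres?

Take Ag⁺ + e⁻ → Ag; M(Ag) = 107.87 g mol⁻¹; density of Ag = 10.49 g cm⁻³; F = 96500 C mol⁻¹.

2340 μm

Q = I·t = 34.80 × 6060.0 = 210900 C; n(e⁻) = 2.185 mol.
n(Ag) = n(e⁻)/1 = 2.185 mol, so m = 2.185 × 107.87 = 235.7 g.
Volume = m/ρ = 235.7 / 10.49 = 22.47 cm³.
Thickness = V/A = 22.47 / 96.1 = 0.234 cm = 2340 μm.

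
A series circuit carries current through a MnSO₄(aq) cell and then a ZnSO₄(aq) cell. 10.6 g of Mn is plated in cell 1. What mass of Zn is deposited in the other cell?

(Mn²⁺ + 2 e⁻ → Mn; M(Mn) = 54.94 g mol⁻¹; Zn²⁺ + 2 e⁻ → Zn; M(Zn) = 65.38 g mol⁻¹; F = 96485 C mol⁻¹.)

12.6 g

n(Mn) = 10.6 / 54.94 = 0.1929 mol.
Since Mn²⁺ + 2 e⁻ → Mn, n(e⁻) passed = 2 × 0.1929 = 0.3859 mol.
Cells in series carry the same charge, so the same 0.3859 mol of electrons passes through cell 2.
Zn²⁺ + 2 e⁻ → Zn, so n(Zn) = 0.3859 / 2 = 0.1929 mol.
m(Zn) = 0.1929 × 65.38 = 12.6 g.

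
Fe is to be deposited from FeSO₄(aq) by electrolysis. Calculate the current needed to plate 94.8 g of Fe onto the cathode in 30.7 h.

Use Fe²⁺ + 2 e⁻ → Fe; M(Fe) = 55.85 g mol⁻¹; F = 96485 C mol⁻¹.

2.96 A

n(Fe) = 94.8 / 55.85 = 1.697 mol.
n(e⁻) = 2 × 1.697 = 3.395 mol.
Q = n(e⁻)·F = 3.395 × 96485 = 327500 C.
I = Q/t = 327500 / 110520 s = 2.96 A.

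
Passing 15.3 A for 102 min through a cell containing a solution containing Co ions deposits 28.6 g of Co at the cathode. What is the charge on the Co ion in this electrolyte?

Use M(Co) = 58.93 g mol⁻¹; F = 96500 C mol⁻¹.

Q = I·t = 15.30 A × 6120.0 s = 93640 C, so n(e⁻) = 93640/96500 = 0.9703 mol.
n(Co) deposited = 28.6 / 58.93 = 0.4853 mol.
Electrons per atom = n(e⁻)/n(Co) = 0.9703 / 0.4853 = 2.00 ≈ 2, so the ion is Co²⁺.

+2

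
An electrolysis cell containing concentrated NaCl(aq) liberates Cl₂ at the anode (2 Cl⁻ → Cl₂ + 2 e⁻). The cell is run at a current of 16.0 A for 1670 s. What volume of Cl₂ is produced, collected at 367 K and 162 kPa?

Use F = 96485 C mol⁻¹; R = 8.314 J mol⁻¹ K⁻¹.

Q = I·t = 16.00 A × 1670.0 s = 26720 C.
n(e⁻) = Q/F = 26720 / 96485 = 0.2769 mol.
2 electrons are transferred per Cl₂ molecule, so n(Cl₂) = 0.2769 / 2 = 0.1385 mol.
V = nRT/P = (0.1385 × 8.314 × 367) / (162 × 10³ Pa) = 0.00261 m³ = 2.61 L.

2.61 L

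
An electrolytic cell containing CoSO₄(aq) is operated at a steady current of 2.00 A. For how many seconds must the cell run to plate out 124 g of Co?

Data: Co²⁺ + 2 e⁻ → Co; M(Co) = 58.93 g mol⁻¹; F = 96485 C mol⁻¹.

n(Co) = m/M = 124 / 58.93 = 2.104 mol.
Each Co atom requires 2 electrons, so n(e⁻) = 2 × 2.104 = 4.208 mol.
Q = n(e⁻)·F = 4.208 × 96485 = 406000 C.
t = Q/I = 406000 / 2.000 A = 203000 s.

2.03 × 10⁵ s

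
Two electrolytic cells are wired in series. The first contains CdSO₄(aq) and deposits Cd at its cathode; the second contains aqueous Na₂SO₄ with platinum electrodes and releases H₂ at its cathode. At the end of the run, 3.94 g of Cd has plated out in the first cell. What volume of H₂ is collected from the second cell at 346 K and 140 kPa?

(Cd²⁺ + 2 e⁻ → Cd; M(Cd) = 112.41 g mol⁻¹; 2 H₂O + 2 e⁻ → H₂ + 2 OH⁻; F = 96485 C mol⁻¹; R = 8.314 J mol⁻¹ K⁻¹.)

0.720 L

n(Cd) = 3.94 / 112.41 = 0.03505 mol, so n(e⁻) = 2 × 0.03505 = 0.07010 mol.
The cells are in series, so the same 0.07010 mol of electrons passes through the second cell.
2 H₂O + 2 e⁻ → H₂ + 2 OH⁻ — 2 mol e⁻ per mol H₂, so n(H₂) = 0.07010/2 = 0.03505 mol.
V = nRT/P = (0.03505 × 8.314 × 346) / (140 × 10³) = 7.20 × 10⁻⁴ m³ = 0.720 L.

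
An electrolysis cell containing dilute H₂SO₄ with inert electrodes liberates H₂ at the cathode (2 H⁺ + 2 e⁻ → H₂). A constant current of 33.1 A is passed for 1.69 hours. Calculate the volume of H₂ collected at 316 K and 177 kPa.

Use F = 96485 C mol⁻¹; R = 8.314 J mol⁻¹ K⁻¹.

Q = I·t = 33.10 A × 6084.0 s = 201400 C.
n(e⁻) = Q/F = 201400 / 96485 = 2.087 mol.
2 electrons are transferred per H₂ molecule, so n(H₂) = 2.087 / 2 = 1.044 mol.
V = nRT/P = (1.044 × 8.314 × 316) / (177 × 10³ Pa) = 0.0155 m³ = 15.5 L.

15.5 L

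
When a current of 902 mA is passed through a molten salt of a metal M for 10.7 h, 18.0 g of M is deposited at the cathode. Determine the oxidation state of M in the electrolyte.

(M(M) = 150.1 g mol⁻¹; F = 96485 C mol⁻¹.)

Q = I·t = 0.9020 A × 38520 s = 34750 C, so n(e⁻) = 34750/96485 = 0.3601 mol.
n(M) deposited = 18.0 / 150.1 = 0.1199 mol.
Electrons per atom = n(e⁻)/n(M) = 0.3601 / 0.1199 = 3.00 ≈ 3, so the ion is M³⁺.

+3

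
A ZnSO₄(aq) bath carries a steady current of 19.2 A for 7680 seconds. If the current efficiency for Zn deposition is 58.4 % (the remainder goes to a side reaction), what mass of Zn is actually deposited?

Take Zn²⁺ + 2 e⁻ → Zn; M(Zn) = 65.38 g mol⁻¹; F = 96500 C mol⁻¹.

29.2 g

Q = I·t = 19.20 × 7680.0 = 147500 C.
n(e⁻) = 147500/96500 = 1.528 mol; theoretically n(Zn) = 1.528/2 = 0.7640 mol, m_theo = 49.95 g.
At 58.4 % efficiency, m_actual = 0.584 × 49.95 = 29.2 g.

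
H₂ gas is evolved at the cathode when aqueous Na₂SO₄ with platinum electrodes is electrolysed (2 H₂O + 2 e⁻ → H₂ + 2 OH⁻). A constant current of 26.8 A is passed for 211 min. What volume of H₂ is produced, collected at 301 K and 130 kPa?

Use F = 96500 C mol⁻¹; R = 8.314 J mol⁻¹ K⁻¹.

33.8 L

Q = I·t = 26.80 A × 12660 s = 339300 C.
n(e⁻) = Q/F = 339300 / 96500 = 3.516 mol.
2 electrons are transferred per H₂ molecule, so n(H₂) = 3.516 / 2 = 1.758 mol.
V = nRT/P = (1.758 × 8.314 × 301) / (130 × 10³ Pa) = 0.0338 m³ = 33.8 L.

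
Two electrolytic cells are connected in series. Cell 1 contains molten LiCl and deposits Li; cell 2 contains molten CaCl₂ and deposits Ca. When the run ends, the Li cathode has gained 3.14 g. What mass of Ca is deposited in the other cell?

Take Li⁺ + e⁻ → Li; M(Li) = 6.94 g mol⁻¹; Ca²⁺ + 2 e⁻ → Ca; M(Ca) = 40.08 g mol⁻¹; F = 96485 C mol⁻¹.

n(Li) = 3.14 / 6.94 = 0.4524 mol.
Since Li⁺ + e⁻ → Li, n(e⁻) passed = 1 × 0.4524 = 0.4524 mol.
Cells in series carry the same charge, so the same 0.4524 mol of electrons passes through cell 2.
Ca²⁺ + 2 e⁻ → Ca, so n(Ca) = 0.4524 / 2 = 0.2262 mol.
m(Ca) = 0.2262 × 40.08 = 9.07 g.

9.07 g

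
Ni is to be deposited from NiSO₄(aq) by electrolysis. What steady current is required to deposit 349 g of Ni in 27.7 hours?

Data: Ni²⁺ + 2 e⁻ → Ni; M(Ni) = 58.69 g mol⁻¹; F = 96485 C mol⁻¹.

n(Ni) = 349 / 58.69 = 5.946 mol.
n(e⁻) = 2 × 5.946 = 11.89 mol.
Q = n(e⁻)·F = 11.89 × 96485 = 1147000 C.
I = Q/t = 1147000 / 99720 s = 11.5 A.

11.5 A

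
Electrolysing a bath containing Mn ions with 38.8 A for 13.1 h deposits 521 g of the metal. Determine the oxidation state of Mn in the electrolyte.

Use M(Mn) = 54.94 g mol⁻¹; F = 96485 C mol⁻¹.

+2

Q = I·t = 38.80 A × 47160 s = 1830000 C, so n(e⁻) = 1830000/96485 = 18.96 mol.
n(Mn) deposited = 521 / 54.94 = 9.483 mol.
Electrons per atom = n(e⁻)/n(Mn) = 18.96 / 9.483 = 2.00 ≈ 2, so the ion is Mn²⁺.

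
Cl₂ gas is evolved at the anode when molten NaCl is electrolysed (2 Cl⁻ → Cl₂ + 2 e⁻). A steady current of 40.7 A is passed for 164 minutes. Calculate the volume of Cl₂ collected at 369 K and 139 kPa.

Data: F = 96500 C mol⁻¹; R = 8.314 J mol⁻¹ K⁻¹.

Q = I·t = 40.70 A × 9840.0 s = 400500 C.
n(e⁻) = Q/F = 400500 / 96500 = 4.150 mol.
2 electrons are transferred per Cl₂ molecule, so n(Cl₂) = 4.150 / 2 = 2.075 mol.
V = nRT/P = (2.075 × 8.314 × 369) / (139 × 10³ Pa) = 0.0458 m³ = 45.8 L.

45.8 L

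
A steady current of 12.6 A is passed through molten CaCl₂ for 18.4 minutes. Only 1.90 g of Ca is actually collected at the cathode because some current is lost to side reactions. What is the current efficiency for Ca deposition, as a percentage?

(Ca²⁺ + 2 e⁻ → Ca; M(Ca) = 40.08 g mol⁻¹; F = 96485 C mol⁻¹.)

65.8 %

Q = I·t = 12.60 × 1104.0 = 13910 C; n(e⁻) = 13910/96485 = 0.1442 mol.
Theoretical n(Ca) = n(e⁻)/2 = 0.07209 mol, i.e. m_theo = 0.07209 × 40.08 = 2.889 g.
Efficiency = m_actual / m_theo = 1.90 / 2.889 = 65.8 %.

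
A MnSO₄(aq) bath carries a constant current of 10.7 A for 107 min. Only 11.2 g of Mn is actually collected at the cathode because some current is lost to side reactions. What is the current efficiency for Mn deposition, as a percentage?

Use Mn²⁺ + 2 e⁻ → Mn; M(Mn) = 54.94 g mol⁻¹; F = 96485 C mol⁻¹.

Q = I·t = 10.70 × 6420.0 = 68690 C; n(e⁻) = 68690/96485 = 0.7120 mol.
Theoretical n(Mn) = n(e⁻)/2 = 0.3560 mol, i.e. m_theo = 0.3560 × 54.94 = 19.56 g.
Efficiency = m_actual / m_theo = 11.2 / 19.56 = 57.3 %.

57.3 %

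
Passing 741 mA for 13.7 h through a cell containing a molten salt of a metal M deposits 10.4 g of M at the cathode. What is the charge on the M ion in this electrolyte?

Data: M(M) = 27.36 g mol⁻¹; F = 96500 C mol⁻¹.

+1

Q = I·t = 0.7410 A × 49320 s = 36550 C, so n(e⁻) = 36550/96500 = 0.3787 mol.
n(M) deposited = 10.4 / 27.36 = 0.3801 mol.
Electrons per atom = n(e⁻)/n(M) = 0.3787 / 0.3801 = 0.996 ≈ 1, so the ion is M⁺.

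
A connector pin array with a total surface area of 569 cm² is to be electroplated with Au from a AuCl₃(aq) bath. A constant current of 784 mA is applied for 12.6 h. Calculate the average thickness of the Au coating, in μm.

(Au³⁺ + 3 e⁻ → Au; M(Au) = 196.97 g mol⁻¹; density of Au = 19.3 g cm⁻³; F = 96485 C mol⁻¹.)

Q = I·t = 0.7840 × 45360 = 35560 C; n(e⁻) = 0.3686 mol.
n(Au) = n(e⁻)/3 = 0.1229 mol, so m = 0.1229 × 196.97 = 24.20 g.
Volume = m/ρ = 24.20 / 19.3 = 1.254 cm³.
Thickness = V/A = 1.254 / 569 = 0.00220 cm = 22.0 μm.

22.0 μm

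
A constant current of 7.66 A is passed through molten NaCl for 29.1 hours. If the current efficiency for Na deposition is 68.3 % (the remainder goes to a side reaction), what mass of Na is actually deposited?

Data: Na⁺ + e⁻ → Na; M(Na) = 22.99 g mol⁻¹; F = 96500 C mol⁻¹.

Q = I·t = 7.660 × 104760 = 802500 C.
n(e⁻) = 802500/96500 = 8.316 mol; theoretically n(Na) = 8.316/1 = 8.316 mol, m_theo = 191.2 g.
At 68.3 % efficiency, m_actual = 0.683 × 191.2 = 131 g.

131 g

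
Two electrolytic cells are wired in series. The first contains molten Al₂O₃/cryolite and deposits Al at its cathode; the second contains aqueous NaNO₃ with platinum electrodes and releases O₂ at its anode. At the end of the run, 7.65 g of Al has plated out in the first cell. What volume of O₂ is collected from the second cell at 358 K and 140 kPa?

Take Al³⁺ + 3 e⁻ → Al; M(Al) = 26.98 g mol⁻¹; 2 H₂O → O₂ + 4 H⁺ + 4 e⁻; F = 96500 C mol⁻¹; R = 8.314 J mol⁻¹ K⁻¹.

n(Al) = 7.65 / 26.98 = 0.2835 mol, so n(e⁻) = 3 × 0.2835 = 0.8506 mol.
The cells are in series, so the same 0.8506 mol of electrons passes through the second cell.
2 H₂O → O₂ + 4 H⁺ + 4 e⁻ — 4 mol e⁻ per mol O₂, so n(O₂) = 0.8506/4 = 0.2127 mol.
V = nRT/P = (0.2127 × 8.314 × 358) / (140 × 10³) = 0.00452 m³ = 4.52 L.

4.52 L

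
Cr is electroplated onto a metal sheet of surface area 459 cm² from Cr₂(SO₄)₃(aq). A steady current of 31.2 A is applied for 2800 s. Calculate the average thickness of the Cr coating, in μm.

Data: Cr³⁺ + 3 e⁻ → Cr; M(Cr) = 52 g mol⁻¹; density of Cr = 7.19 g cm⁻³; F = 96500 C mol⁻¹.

Q = I·t = 31.20 × 2800.0 = 87360 C; n(e⁻) = 0.9053 mol.
n(Cr) = n(e⁻)/3 = 0.3018 mol, so m = 0.3018 × 52 = 15.69 g.
Volume = m/ρ = 15.69 / 7.19 = 2.182 cm³.
Thickness = V/A = 2.182 / 459 = 0.00475 cm = 47.5 μm.

47.5 μm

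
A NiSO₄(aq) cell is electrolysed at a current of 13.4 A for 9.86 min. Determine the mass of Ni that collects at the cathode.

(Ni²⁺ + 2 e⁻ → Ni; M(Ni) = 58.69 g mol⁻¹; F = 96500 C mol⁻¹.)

2.41 g

Q = I·t = 13.40 A × 591.60 s = 7927 C.
n(e⁻) = Q/F = 7927 / 96500 = 0.08215 mol.
Ni²⁺ + 2 e⁻ → Ni, so n(Ni) = n(e⁻)/2 = 0.04107 mol.
m = n·M = 0.04107 × 58.69 = 2.41 g.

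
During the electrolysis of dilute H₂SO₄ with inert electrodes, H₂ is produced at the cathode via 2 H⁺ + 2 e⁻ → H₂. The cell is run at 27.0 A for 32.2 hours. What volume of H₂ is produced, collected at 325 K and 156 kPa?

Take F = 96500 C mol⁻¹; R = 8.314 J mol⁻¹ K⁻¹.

Q = I·t = 27.00 A × 115920 s = 3130000 C.
n(e⁻) = Q/F = 3130000 / 96500 = 32.43 mol.
2 electrons are transferred per H₂ molecule, so n(H₂) = 32.43 / 2 = 16.22 mol.
V = nRT/P = (16.22 × 8.314 × 325) / (156 × 10³ Pa) = 0.281 m³ = 281 L.

281 L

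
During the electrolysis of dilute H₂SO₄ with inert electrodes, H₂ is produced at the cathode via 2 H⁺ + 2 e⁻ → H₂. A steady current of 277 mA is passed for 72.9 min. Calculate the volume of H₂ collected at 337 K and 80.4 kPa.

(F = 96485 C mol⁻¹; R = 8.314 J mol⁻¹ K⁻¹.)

Q = I·t = 0.2770 A × 4374.0 s = 1212 C.
n(e⁻) = Q/F = 1212 / 96485 = 0.01256 mol.
2 electrons are transferred per H₂ molecule, so n(H₂) = 0.01256 / 2 = 0.006279 mol.
V = nRT/P = (0.006279 × 8.314 × 337) / (80.4 × 10³ Pa) = 2.19 × 10⁻⁴ m³ = 0.219 L.

0.219 L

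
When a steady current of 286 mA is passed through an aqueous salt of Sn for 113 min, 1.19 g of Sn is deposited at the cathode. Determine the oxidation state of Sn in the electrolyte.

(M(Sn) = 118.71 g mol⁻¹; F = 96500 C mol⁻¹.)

+2

Q = I·t = 0.2860 A × 6780.0 s = 1939 C, so n(e⁻) = 1939/96500 = 0.02009 mol.
n(Sn) deposited = 1.19 / 118.71 = 0.01002 mol.
Electrons per atom = n(e⁻)/n(Sn) = 0.02009 / 0.01002 = 2.00 ≈ 2, so the ion is Sn²⁺.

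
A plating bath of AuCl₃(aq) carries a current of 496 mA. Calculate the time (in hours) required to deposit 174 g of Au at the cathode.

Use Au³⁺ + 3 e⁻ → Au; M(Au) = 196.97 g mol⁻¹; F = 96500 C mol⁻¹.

n(Au) = m/M = 174 / 196.97 = 0.8834 mol.
Each Au atom requires 3 electrons, so n(e⁻) = 3 × 0.8834 = 2.650 mol.
Q = n(e⁻)·F = 2.650 × 96500 = 255700 C.
t = Q/I = 255700 / 0.4960 A = 515600 s = 143 h.

143 h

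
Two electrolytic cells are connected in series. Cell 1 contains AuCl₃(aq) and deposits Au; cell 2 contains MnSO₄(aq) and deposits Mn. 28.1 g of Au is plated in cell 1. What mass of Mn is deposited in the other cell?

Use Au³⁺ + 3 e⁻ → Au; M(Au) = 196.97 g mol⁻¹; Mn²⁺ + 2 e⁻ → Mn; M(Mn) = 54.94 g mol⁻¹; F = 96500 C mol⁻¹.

11.8 g

n(Au) = 28.1 / 196.97 = 0.1427 mol.
Since Au³⁺ + 3 e⁻ → Au, n(e⁻) passed = 3 × 0.1427 = 0.4280 mol.
Cells in series carry the same charge, so the same 0.4280 mol of electrons passes through cell 2.
Mn²⁺ + 2 e⁻ → Mn, so n(Mn) = 0.4280 / 2 = 0.2140 mol.
m(Mn) = 0.2140 × 54.94 = 11.8 g.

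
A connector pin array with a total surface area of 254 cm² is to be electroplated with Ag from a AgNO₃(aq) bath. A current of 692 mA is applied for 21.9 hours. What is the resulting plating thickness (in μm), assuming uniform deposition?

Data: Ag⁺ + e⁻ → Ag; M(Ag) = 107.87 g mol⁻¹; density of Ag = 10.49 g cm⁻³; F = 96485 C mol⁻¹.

Q = I·t = 0.6920 × 78840 = 54560 C; n(e⁻) = 0.5654 mol.
n(Ag) = n(e⁻)/1 = 0.5654 mol, so m = 0.5654 × 107.87 = 60.99 g.
Volume = m/ρ = 60.99 / 10.49 = 5.815 cm³.
Thickness = V/A = 5.815 / 254 = 0.0229 cm = 229 μm.

229 μm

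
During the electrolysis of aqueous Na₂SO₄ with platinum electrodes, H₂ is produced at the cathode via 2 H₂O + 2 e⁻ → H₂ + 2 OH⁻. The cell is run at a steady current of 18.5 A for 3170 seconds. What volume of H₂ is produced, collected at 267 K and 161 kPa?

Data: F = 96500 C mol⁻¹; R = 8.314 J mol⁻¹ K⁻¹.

Q = I·t = 18.50 A × 3170.0 s = 58640 C.
n(e⁻) = Q/F = 58640 / 96500 = 0.6077 mol.
2 electrons are transferred per H₂ molecule, so n(H₂) = 0.6077 / 2 = 0.3039 mol.
V = nRT/P = (0.3039 × 8.314 × 267) / (161 × 10³ Pa) = 0.00419 m³ = 4.19 L.

4.19 L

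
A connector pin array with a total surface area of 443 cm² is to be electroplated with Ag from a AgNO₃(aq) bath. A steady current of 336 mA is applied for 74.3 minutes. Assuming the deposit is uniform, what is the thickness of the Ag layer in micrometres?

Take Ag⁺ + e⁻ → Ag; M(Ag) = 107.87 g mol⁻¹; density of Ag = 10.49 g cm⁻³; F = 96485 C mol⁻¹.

Q = I·t = 0.3360 × 4458.0 = 1498 C; n(e⁻) = 0.01552 mol.
n(Ag) = n(e⁻)/1 = 0.01552 mol, so m = 0.01552 × 107.87 = 1.675 g.
Volume = m/ρ = 1.675 / 10.49 = 0.1596 cm³.
Thickness = V/A = 0.1596 / 443 = 3.60 × 10⁻⁴ cm = 3.60 μm.

3.60 μm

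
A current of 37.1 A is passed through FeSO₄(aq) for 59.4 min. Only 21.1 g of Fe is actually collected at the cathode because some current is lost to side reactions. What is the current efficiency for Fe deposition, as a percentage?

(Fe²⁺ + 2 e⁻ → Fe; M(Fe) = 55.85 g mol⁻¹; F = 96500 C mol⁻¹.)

55.1 %

Q = I·t = 37.10 × 3564.0 = 132200 C; n(e⁻) = 132200/96500 = 1.370 mol.
Theoretical n(Fe) = n(e⁻)/2 = 0.6851 mol, i.e. m_theo = 0.6851 × 55.85 = 38.26 g.
Efficiency = m_actual / m_theo = 21.1 / 38.26 = 55.1 %.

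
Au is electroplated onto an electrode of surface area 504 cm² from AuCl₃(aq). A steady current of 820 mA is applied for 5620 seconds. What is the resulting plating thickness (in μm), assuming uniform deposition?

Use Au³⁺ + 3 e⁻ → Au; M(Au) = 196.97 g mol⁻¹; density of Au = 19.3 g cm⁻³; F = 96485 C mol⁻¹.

3.22 μm

Q = I·t = 0.8200 × 5620.0 = 4608 C; n(e⁻) = 0.04776 mol.
n(Au) = n(e⁻)/3 = 0.01592 mol, so m = 0.01592 × 196.97 = 3.136 g.
Volume = m/ρ = 3.136 / 19.3 = 0.1625 cm³.
Thickness = V/A = 0.1625 / 504 = 3.22 × 10⁻⁴ cm = 3.22 μm.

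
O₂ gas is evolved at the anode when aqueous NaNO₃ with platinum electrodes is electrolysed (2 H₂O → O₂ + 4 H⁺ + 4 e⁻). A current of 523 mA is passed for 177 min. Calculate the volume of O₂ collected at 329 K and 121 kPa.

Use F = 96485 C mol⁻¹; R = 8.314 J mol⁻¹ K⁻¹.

0.325 L

Q = I·t = 0.5230 A × 10620 s = 5554 C.
n(e⁻) = Q/F = 5554 / 96485 = 0.05757 mol.
4 electrons are transferred per O₂ molecule, so n(O₂) = 0.05757 / 4 = 0.01439 mol.
V = nRT/P = (0.01439 × 8.314 × 329) / (121 × 10³ Pa) = 3.25 × 10⁻⁴ m³ = 0.325 L.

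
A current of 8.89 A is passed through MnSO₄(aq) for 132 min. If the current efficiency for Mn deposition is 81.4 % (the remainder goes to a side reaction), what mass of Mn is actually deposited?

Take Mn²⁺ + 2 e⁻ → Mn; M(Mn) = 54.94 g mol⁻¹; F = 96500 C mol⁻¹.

Q = I·t = 8.890 × 7920.0 = 70410 C.
n(e⁻) = 70410/96500 = 0.7296 mol; theoretically n(Mn) = 0.7296/2 = 0.3648 mol, m_theo = 20.04 g.
At 81.4 % efficiency, m_actual = 0.814 × 20.04 = 16.3 g.

16.3 g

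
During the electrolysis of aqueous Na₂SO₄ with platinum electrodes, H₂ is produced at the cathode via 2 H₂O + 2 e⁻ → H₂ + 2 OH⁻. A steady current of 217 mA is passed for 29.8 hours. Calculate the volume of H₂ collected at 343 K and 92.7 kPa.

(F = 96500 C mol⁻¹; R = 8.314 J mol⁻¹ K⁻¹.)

Q = I·t = 0.2170 A × 107280 s = 23280 C.
n(e⁻) = Q/F = 23280 / 96500 = 0.2412 mol.
2 electrons are transferred per H₂ molecule, so n(H₂) = 0.2412 / 2 = 0.1206 mol.
V = nRT/P = (0.1206 × 8.314 × 343) / (92.7 × 10³ Pa) = 0.00371 m³ = 3.71 L.

3.71 L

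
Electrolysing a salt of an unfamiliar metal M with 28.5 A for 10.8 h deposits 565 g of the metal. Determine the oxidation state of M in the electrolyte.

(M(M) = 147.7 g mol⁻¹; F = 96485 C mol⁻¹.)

Q = I·t = 28.50 A × 38880 s = 1108000 C, so n(e⁻) = 1108000/96485 = 11.48 mol.
n(M) deposited = 565 / 147.7 = 3.825 mol.
Electrons per atom = n(e⁻)/n(M) = 11.48 / 3.825 = 3.00 ≈ 3, so the ion is M³⁺.

+3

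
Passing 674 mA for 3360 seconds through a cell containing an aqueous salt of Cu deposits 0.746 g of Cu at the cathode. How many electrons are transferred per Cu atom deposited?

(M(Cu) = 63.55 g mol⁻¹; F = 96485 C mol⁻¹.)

2

Q = I·t = 0.6740 A × 3360.0 s = 2265 C, so n(e⁻) = 2265/96485 = 0.02347 mol.
n(Cu) deposited = 0.746 / 63.55 = 0.01174 mol.
Electrons per atom = n(e⁻)/n(Cu) = 0.02347 / 0.01174 = 2.00 ≈ 2, so the ion is Cu²⁺.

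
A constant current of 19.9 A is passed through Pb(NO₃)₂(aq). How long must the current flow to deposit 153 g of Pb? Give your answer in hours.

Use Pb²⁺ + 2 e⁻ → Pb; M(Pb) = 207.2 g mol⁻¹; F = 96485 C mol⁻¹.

1.99 h

n(Pb) = m/M = 153 / 207.2 = 0.7384 mol.
Each Pb atom requires 2 electrons, so n(e⁻) = 2 × 0.7384 = 1.477 mol.
Q = n(e⁻)·F = 1.477 × 96485 = 142500 C.
t = Q/I = 142500 / 19.90 A = 7160 s = 1.99 h.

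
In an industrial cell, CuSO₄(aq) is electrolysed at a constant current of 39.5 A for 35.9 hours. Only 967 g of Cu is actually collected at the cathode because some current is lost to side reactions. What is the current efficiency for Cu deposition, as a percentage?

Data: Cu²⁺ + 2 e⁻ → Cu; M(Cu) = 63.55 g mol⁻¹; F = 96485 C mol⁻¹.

57.5 %

Q = I·t = 39.50 × 129240 = 5105000 C; n(e⁻) = 5105000/96485 = 52.91 mol.
Theoretical n(Cu) = n(e⁻)/2 = 26.45 mol, i.e. m_theo = 26.45 × 63.55 = 1681 g.
Efficiency = m_actual / m_theo = 967 / 1681 = 57.5 %.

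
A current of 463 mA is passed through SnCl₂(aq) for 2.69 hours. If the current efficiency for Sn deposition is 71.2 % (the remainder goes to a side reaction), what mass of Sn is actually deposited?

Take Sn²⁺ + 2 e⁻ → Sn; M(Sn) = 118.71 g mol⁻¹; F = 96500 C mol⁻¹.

1.96 g

Q = I·t = 0.4630 × 9684.0 = 4484 C.
n(e⁻) = 4484/96500 = 0.04646 mol; theoretically n(Sn) = 0.04646/2 = 0.02323 mol, m_theo = 2.758 g.
At 71.2 % efficiency, m_actual = 0.712 × 2.758 = 1.96 g.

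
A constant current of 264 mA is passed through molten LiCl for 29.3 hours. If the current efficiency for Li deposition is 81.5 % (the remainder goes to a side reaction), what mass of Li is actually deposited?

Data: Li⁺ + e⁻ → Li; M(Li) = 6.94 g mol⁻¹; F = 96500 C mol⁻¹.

1.63 g

Q = I·t = 0.2640 × 105480 = 27850 C.
n(e⁻) = 27850/96500 = 0.2886 mol; theoretically n(Li) = 0.2886/1 = 0.2886 mol, m_theo = 2.003 g.
At 81.5 % efficiency, m_actual = 0.815 × 2.003 = 1.63 g.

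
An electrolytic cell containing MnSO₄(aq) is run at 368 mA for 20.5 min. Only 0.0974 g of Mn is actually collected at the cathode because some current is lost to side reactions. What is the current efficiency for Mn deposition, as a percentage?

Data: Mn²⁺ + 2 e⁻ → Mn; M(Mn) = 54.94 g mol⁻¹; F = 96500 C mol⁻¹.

75.6 %

Q = I·t = 0.3680 × 1230.0 = 452.6 C; n(e⁻) = 452.6/96500 = 0.004691 mol.
Theoretical n(Mn) = n(e⁻)/2 = 0.002345 mol, i.e. m_theo = 0.002345 × 54.94 = 0.1288 g.
Efficiency = m_actual / m_theo = 0.0974 / 0.1288 = 75.6 %.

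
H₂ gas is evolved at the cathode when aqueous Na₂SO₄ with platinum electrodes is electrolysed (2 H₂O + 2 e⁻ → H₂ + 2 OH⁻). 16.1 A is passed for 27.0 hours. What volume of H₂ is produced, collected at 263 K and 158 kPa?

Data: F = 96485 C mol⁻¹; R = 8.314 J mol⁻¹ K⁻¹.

Q = I·t = 16.10 A × 97200 s = 1565000 C.
n(e⁻) = Q/F = 1565000 / 96485 = 16.22 mol.
2 electrons are transferred per H₂ molecule, so n(H₂) = 16.22 / 2 = 8.110 mol.
V = nRT/P = (8.110 × 8.314 × 263) / (158 × 10³ Pa) = 0.112 m³ = 112 L.

112 L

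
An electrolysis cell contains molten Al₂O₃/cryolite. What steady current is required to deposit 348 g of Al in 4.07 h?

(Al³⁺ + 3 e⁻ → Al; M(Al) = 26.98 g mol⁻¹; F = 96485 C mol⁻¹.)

n(Al) = 348 / 26.98 = 12.90 mol.
n(e⁻) = 3 × 12.90 = 38.70 mol.
Q = n(e⁻)·F = 38.70 × 96485 = 3734000 C.
I = Q/t = 3734000 / 14652 s = 255 A.

255 A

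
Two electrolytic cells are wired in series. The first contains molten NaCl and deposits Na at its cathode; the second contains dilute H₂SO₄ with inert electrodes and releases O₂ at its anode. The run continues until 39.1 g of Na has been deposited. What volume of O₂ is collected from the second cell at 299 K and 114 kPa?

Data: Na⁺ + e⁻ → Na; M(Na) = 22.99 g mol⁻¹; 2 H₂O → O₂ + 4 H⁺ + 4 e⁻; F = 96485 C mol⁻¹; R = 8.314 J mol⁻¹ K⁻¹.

9.27 L

n(Na) = 39.1 / 22.99 = 1.701 mol, so n(e⁻) = 1 × 1.701 = 1.701 mol.
The cells are in series, so the same 1.701 mol of electrons passes through the second cell.
2 H₂O → O₂ + 4 H⁺ + 4 e⁻ — 4 mol e⁻ per mol O₂, so n(O₂) = 1.701/4 = 0.4252 mol.
V = nRT/P = (0.4252 × 8.314 × 299) / (114 × 10³) = 0.00927 m³ = 9.27 L.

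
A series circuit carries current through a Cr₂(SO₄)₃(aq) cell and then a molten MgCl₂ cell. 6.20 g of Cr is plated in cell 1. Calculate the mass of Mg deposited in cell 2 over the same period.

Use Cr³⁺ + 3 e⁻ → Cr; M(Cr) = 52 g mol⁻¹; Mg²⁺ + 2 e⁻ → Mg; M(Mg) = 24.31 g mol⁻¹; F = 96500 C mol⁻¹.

n(Cr) = 6.20 / 52 = 0.1192 mol.
Since Cr³⁺ + 3 e⁻ → Cr, n(e⁻) passed = 3 × 0.1192 = 0.3577 mol.
Cells in series carry the same charge, so the same 0.3577 mol of electrons passes through cell 2.
Mg²⁺ + 2 e⁻ → Mg, so n(Mg) = 0.3577 / 2 = 0.1788 mol.
m(Mg) = 0.1788 × 24.31 = 4.35 g.

4.35 g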